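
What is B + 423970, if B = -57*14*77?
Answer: 362524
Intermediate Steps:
B = -61446 (B = -798*77 = -61446)
B + 423970 = -61446 + 423970 = 362524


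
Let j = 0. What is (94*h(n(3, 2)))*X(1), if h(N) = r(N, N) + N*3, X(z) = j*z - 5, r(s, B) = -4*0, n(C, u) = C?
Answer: -4230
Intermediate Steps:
r(s, B) = 0
X(z) = -5 (X(z) = 0*z - 5 = 0 - 5 = -5)
h(N) = 3*N (h(N) = 0 + N*3 = 0 + 3*N = 3*N)
(94*h(n(3, 2)))*X(1) = (94*(3*3))*(-5) = (94*9)*(-5) = 846*(-5) = -4230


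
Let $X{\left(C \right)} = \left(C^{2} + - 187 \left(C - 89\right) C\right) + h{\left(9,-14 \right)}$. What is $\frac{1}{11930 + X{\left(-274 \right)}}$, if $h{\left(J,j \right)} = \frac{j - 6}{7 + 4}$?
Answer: $- \frac{11}{203636288} \approx -5.4018 \cdot 10^{-8}$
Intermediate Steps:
$h{\left(J,j \right)} = - \frac{6}{11} + \frac{j}{11}$ ($h{\left(J,j \right)} = \frac{-6 + j}{11} = \left(-6 + j\right) \frac{1}{11} = - \frac{6}{11} + \frac{j}{11}$)
$X{\left(C \right)} = - \frac{20}{11} + C^{2} + C \left(16643 - 187 C\right)$ ($X{\left(C \right)} = \left(C^{2} + - 187 \left(C - 89\right) C\right) + \left(- \frac{6}{11} + \frac{1}{11} \left(-14\right)\right) = \left(C^{2} + - 187 \left(-89 + C\right) C\right) - \frac{20}{11} = \left(C^{2} + \left(16643 - 187 C\right) C\right) - \frac{20}{11} = \left(C^{2} + C \left(16643 - 187 C\right)\right) - \frac{20}{11} = - \frac{20}{11} + C^{2} + C \left(16643 - 187 C\right)$)
$\frac{1}{11930 + X{\left(-274 \right)}} = \frac{1}{11930 - \left(\frac{50162022}{11} + 13964136\right)} = \frac{1}{11930 - \frac{203767518}{11}} = \frac{1}{- \frac{203636288}{11}} = - \frac{11}{203636288}$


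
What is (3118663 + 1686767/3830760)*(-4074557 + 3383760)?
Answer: -8252848941221465659/3830760 ≈ -2.1544e+12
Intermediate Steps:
(3118663 + 1686767/3830760)*(-4074557 + 3383760) = (3118663 + 1686767*(1/3830760))*(-690797) = (3118663 + 1686767/3830760)*(-690797) = (11946851160647/3830760)*(-690797) = -8252848941221465659/3830760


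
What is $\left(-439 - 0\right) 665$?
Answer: $-291935$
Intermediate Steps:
$\left(-439 - 0\right) 665 = \left(-439 + 0\right) 665 = \left(-439\right) 665 = -291935$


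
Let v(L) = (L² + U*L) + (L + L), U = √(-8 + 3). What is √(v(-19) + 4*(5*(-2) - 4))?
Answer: √(267 - 19*I*√5) ≈ 16.391 - 1.296*I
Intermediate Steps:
U = I*√5 (U = √(-5) = I*√5 ≈ 2.2361*I)
v(L) = L² + 2*L + I*L*√5 (v(L) = (L² + (I*√5)*L) + (L + L) = (L² + I*L*√5) + 2*L = L² + 2*L + I*L*√5)
√(v(-19) + 4*(5*(-2) - 4)) = √(-19*(2 - 19 + I*√5) + 4*(5*(-2) - 4)) = √(-19*(-17 + I*√5) + 4*(-10 - 4)) = √((323 - 19*I*√5) + 4*(-14)) = √((323 - 19*I*√5) - 56) = √(267 - 19*I*√5)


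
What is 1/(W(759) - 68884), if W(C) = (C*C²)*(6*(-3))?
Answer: -1/7870487506 ≈ -1.2706e-10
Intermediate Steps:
W(C) = -18*C³ (W(C) = C³*(-18) = -18*C³)
1/(W(759) - 68884) = 1/(-18*759³ - 68884) = 1/(-18*437245479 - 68884) = 1/(-7870418622 - 68884) = 1/(-7870487506) = -1/7870487506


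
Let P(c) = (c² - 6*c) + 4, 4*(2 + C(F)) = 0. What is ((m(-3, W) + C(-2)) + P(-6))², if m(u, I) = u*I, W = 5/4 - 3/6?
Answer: 82369/16 ≈ 5148.1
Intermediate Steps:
C(F) = -2 (C(F) = -2 + (¼)*0 = -2 + 0 = -2)
P(c) = 4 + c² - 6*c
W = ¾ (W = 5*(¼) - 3*⅙ = 5/4 - ½ = ¾ ≈ 0.75000)
m(u, I) = I*u
((m(-3, W) + C(-2)) + P(-6))² = (((¾)*(-3) - 2) + (4 + (-6)² - 6*(-6)))² = ((-9/4 - 2) + (4 + 36 + 36))² = (-17/4 + 76)² = (287/4)² = 82369/16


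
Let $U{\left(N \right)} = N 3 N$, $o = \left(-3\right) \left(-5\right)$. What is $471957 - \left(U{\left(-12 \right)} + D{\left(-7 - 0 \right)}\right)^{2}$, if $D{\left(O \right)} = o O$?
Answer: $365028$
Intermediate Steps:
$o = 15$
$U{\left(N \right)} = 3 N^{2}$ ($U{\left(N \right)} = 3 N N = 3 N^{2}$)
$D{\left(O \right)} = 15 O$
$471957 - \left(U{\left(-12 \right)} + D{\left(-7 - 0 \right)}\right)^{2} = 471957 - \left(3 \left(-12\right)^{2} + 15 \left(-7 - 0\right)\right)^{2} = 471957 - \left(3 \cdot 144 + 15 \left(-7 + 0\right)\right)^{2} = 471957 - \left(432 + 15 \left(-7\right)\right)^{2} = 471957 - \left(432 - 105\right)^{2} = 471957 - 327^{2} = 471957 - 106929 = 365028$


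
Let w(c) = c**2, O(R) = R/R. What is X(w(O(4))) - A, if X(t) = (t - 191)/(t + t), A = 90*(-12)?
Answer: 985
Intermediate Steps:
O(R) = 1
A = -1080
X(t) = (-191 + t)/(2*t) (X(t) = (-191 + t)/((2*t)) = (-191 + t)*(1/(2*t)) = (-191 + t)/(2*t))
X(w(O(4))) - A = (-191 + 1**2)/(2*(1**2)) - 1*(-1080) = (1/2)*(-191 + 1)/1 + 1080 = (1/2)*1*(-190) + 1080 = -95 + 1080 = 985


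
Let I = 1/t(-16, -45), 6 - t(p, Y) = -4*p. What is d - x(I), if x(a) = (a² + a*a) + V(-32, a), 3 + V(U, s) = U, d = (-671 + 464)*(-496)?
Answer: 172753173/1682 ≈ 1.0271e+5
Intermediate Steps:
t(p, Y) = 6 + 4*p (t(p, Y) = 6 - (-4)*p = 6 + 4*p)
d = 102672 (d = -207*(-496) = 102672)
V(U, s) = -3 + U
I = -1/58 (I = 1/(6 + 4*(-16)) = 1/(6 - 64) = 1/(-58) = -1/58 ≈ -0.017241)
x(a) = -35 + 2*a² (x(a) = (a² + a*a) + (-3 - 32) = (a² + a²) - 35 = 2*a² - 35 = -35 + 2*a²)
d - x(I) = 102672 - (-35 + 2*(-1/58)²) = 102672 - (-35 + 2*(1/3364)) = 102672 - (-35 + 1/1682) = 102672 - 1*(-58869/1682) = 102672 + 58869/1682 = 172753173/1682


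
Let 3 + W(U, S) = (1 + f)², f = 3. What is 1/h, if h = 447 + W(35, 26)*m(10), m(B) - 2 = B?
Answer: 1/603 ≈ 0.0016584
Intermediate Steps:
m(B) = 2 + B
W(U, S) = 13 (W(U, S) = -3 + (1 + 3)² = -3 + 4² = -3 + 16 = 13)
h = 603 (h = 447 + 13*(2 + 10) = 447 + 13*12 = 447 + 156 = 603)
1/h = 1/603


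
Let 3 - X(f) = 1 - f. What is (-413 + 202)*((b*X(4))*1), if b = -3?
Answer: 3798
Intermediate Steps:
X(f) = 2 + f (X(f) = 3 - (1 - f) = 3 + (-1 + f) = 2 + f)
(-413 + 202)*((b*X(4))*1) = (-413 + 202)*(-3*(2 + 4)*1) = -211*(-3*6) = -(-3798) = -211*(-18) = 3798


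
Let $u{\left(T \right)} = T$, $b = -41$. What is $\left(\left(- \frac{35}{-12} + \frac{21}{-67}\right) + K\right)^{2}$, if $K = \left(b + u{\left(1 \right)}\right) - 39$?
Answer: $\frac{3772784929}{646416} \approx 5836.5$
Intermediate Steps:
$K = -79$ ($K = \left(-41 + 1\right) - 39 = -40 - 39 = -79$)
$\left(\left(- \frac{35}{-12} + \frac{21}{-67}\right) + K\right)^{2} = \left(\left(- \frac{35}{-12} + \frac{21}{-67}\right) - 79\right)^{2} = \left(\left(\left(-35\right) \left(- \frac{1}{12}\right) + 21 \left(- \frac{1}{67}\right)\right) - 79\right)^{2} = \left(\left(\frac{35}{12} - \frac{21}{67}\right) - 79\right)^{2} = \left(\frac{2093}{804} - 79\right)^{2} = \left(- \frac{61423}{804}\right)^{2} = \frac{3772784929}{646416}$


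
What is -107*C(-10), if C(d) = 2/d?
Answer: 107/5 ≈ 21.400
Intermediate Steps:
-107*C(-10) = -214/(-10) = -214*(-1)/10 = -107*(-⅕) = 107/5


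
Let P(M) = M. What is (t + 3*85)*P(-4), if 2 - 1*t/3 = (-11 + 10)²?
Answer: -1032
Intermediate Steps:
t = 3 (t = 6 - 3*(-11 + 10)² = 6 - 3*(-1)² = 6 - 3*1 = 6 - 3 = 3)
(t + 3*85)*P(-4) = (3 + 3*85)*(-4) = (3 + 255)*(-4) = 258*(-4) = -1032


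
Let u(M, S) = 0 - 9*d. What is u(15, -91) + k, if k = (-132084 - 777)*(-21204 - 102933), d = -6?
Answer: 16492966011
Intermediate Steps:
u(M, S) = 54 (u(M, S) = 0 - 9*(-6) = 0 + 54 = 54)
k = 16492965957 (k = -132861*(-124137) = 16492965957)
u(15, -91) + k = 54 + 16492965957 = 16492966011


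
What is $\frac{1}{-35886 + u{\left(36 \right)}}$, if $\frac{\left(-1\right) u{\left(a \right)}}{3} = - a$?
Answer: $- \frac{1}{35778} \approx -2.795 \cdot 10^{-5}$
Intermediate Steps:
$u{\left(a \right)} = 3 a$ ($u{\left(a \right)} = - 3 \left(- a\right) = 3 a$)
$\frac{1}{-35886 + u{\left(36 \right)}} = \frac{1}{-35886 + 3 \cdot 36} = \frac{1}{-35886 + 108} = \frac{1}{-35778} = - \frac{1}{35778}$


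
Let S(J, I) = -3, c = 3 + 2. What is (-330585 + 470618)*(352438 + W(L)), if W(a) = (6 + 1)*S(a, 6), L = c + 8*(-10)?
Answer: 49350009761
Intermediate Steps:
c = 5
L = -75 (L = 5 + 8*(-10) = 5 - 80 = -75)
W(a) = -21 (W(a) = (6 + 1)*(-3) = 7*(-3) = -21)
(-330585 + 470618)*(352438 + W(L)) = (-330585 + 470618)*(352438 - 21) = 140033*352417 = 49350009761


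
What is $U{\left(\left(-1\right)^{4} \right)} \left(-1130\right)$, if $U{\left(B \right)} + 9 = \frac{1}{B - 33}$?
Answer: $\frac{163285}{16} \approx 10205.0$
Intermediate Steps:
$U{\left(B \right)} = -9 + \frac{1}{-33 + B}$ ($U{\left(B \right)} = -9 + \frac{1}{B - 33} = -9 + \frac{1}{-33 + B}$)
$U{\left(\left(-1\right)^{4} \right)} \left(-1130\right) = \frac{298 - 9 \left(-1\right)^{4}}{-33 + \left(-1\right)^{4}} \left(-1130\right) = \frac{298 - 9}{-33 + 1} \left(-1130\right) = \frac{298 - 9}{-32} \left(-1130\right) = \left(- \frac{1}{32}\right) 289 \left(-1130\right) = \left(- \frac{289}{32}\right) \left(-1130\right) = \frac{163285}{16}$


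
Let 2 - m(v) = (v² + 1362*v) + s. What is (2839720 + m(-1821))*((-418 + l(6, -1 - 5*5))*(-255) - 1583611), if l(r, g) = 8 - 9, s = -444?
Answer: -2959921966482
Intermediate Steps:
l(r, g) = -1
m(v) = 446 - v² - 1362*v (m(v) = 2 - ((v² + 1362*v) - 444) = 2 - (-444 + v² + 1362*v) = 2 + (444 - v² - 1362*v) = 446 - v² - 1362*v)
(2839720 + m(-1821))*((-418 + l(6, -1 - 5*5))*(-255) - 1583611) = (2839720 + (446 - 1*(-1821)² - 1362*(-1821)))*((-418 - 1)*(-255) - 1583611) = (2839720 + (446 - 1*3316041 + 2480202))*(-419*(-255) - 1583611) = (2839720 + (446 - 3316041 + 2480202))*(106845 - 1583611) = (2839720 - 835393)*(-1476766) = 2004327*(-1476766) = -2959921966482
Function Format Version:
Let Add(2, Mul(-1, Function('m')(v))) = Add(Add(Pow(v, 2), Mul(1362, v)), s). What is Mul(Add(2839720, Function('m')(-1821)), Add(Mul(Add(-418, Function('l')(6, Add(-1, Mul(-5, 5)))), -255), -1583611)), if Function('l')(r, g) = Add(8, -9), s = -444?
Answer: -2959921966482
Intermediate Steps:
Function('l')(r, g) = -1
Function('m')(v) = Add(446, Mul(-1, Pow(v, 2)), Mul(-1362, v)) (Function('m')(v) = Add(2, Mul(-1, Add(Add(Pow(v, 2), Mul(1362, v)), -444))) = Add(2, Mul(-1, Add(-444, Pow(v, 2), Mul(1362, v)))) = Add(2, Add(444, Mul(-1, Pow(v, 2)), Mul(-1362, v))) = Add(446, Mul(-1, Pow(v, 2)), Mul(-1362, v)))
Mul(Add(2839720, Function('m')(-1821)), Add(Mul(Add(-418, Function('l')(6, Add(-1, Mul(-5, 5)))), -255), -1583611)) = Mul(Add(2839720, Add(446, Mul(-1, Pow(-1821, 2)), Mul(-1362, -1821))), Add(Mul(Add(-418, -1), -255), -1583611)) = Mul(Add(2839720, Add(446, Mul(-1, 3316041), 2480202)), Add(Mul(-419, -255), -1583611)) = Mul(Add(2839720, Add(446, -3316041, 2480202)), Add(106845, -1583611)) = Mul(Add(2839720, -835393), -1476766) = Mul(2004327, -1476766) = -2959921966482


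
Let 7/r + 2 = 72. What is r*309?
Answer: 309/10 ≈ 30.900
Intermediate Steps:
r = ⅒ (r = 7/(-2 + 72) = 7/70 = 7*(1/70) = ⅒ ≈ 0.10000)
r*309 = (⅒)*309 = 309/10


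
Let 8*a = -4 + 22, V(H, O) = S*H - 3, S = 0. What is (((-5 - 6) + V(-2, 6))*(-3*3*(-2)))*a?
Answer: -567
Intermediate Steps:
V(H, O) = -3 (V(H, O) = 0*H - 3 = 0 - 3 = -3)
a = 9/4 (a = (-4 + 22)/8 = (⅛)*18 = 9/4 ≈ 2.2500)
(((-5 - 6) + V(-2, 6))*(-3*3*(-2)))*a = (((-5 - 6) - 3)*(-3*3*(-2)))*(9/4) = ((-11 - 3)*(-9*(-2)))*(9/4) = -14*18*(9/4) = -252*9/4 = -567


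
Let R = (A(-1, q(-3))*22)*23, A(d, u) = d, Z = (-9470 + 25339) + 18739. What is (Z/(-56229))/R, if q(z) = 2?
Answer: 5768/4741979 ≈ 0.0012164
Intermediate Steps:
Z = 34608 (Z = 15869 + 18739 = 34608)
R = -506 (R = -1*22*23 = -22*23 = -506)
(Z/(-56229))/R = (34608/(-56229))/(-506) = (34608*(-1/56229))*(-1/506) = -11536/18743*(-1/506) = 5768/4741979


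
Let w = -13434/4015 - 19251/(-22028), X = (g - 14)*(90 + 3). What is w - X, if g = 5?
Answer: 73807674153/88442420 ≈ 834.53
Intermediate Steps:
X = -837 (X = (5 - 14)*(90 + 3) = -9*93 = -837)
w = -218631387/88442420 (w = -13434*1/4015 - 19251*(-1/22028) = -13434/4015 + 19251/22028 = -218631387/88442420 ≈ -2.4720)
w - X = -218631387/88442420 - 1*(-837) = -218631387/88442420 + 837 = 73807674153/88442420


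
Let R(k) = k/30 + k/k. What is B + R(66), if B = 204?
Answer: 1036/5 ≈ 207.20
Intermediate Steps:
R(k) = 1 + k/30 (R(k) = k*(1/30) + 1 = k/30 + 1 = 1 + k/30)
B + R(66) = 204 + (1 + (1/30)*66) = 204 + (1 + 11/5) = 204 + 16/5 = 1036/5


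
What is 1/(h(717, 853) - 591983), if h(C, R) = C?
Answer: -1/591266 ≈ -1.6913e-6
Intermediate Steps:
1/(h(717, 853) - 591983) = 1/(717 - 591983) = 1/(-591266) = -1/591266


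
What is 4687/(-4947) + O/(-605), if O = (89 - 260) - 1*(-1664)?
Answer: -10221506/2992935 ≈ -3.4152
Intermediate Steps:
O = 1493 (O = -171 + 1664 = 1493)
4687/(-4947) + O/(-605) = 4687/(-4947) + 1493/(-605) = 4687*(-1/4947) + 1493*(-1/605) = -4687/4947 - 1493/605 = -10221506/2992935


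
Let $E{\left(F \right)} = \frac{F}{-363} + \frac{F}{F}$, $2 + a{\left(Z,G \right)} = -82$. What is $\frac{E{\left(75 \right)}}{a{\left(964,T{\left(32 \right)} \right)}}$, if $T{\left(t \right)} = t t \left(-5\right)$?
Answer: $- \frac{8}{847} \approx -0.0094451$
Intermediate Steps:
$T{\left(t \right)} = - 5 t^{2}$ ($T{\left(t \right)} = t^{2} \left(-5\right) = - 5 t^{2}$)
$a{\left(Z,G \right)} = -84$ ($a{\left(Z,G \right)} = -2 - 82 = -84$)
$E{\left(F \right)} = 1 - \frac{F}{363}$ ($E{\left(F \right)} = F \left(- \frac{1}{363}\right) + 1 = - \frac{F}{363} + 1 = 1 - \frac{F}{363}$)
$\frac{E{\left(75 \right)}}{a{\left(964,T{\left(32 \right)} \right)}} = \frac{1 - \frac{25}{121}}{-84} = \left(1 - \frac{25}{121}\right) \left(- \frac{1}{84}\right) = \frac{96}{121} \left(- \frac{1}{84}\right) = - \frac{8}{847}$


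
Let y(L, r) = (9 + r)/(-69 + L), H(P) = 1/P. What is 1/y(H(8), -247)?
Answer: 551/1904 ≈ 0.28939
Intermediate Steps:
y(L, r) = (9 + r)/(-69 + L)
1/y(H(8), -247) = 1/((9 - 247)/(-69 + 1/8)) = 1/(-238/(-69 + ⅛)) = 1/(-238/(-551/8)) = 1/(-8/551*(-238)) = 1/(1904/551) = 551/1904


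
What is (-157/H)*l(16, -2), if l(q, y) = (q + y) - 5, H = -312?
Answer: 471/104 ≈ 4.5288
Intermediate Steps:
l(q, y) = -5 + q + y
(-157/H)*l(16, -2) = (-157/(-312))*(-5 + 16 - 2) = -157*(-1/312)*9 = (157/312)*9 = 471/104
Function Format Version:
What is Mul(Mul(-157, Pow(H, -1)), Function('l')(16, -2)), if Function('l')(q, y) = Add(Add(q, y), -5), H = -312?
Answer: Rational(471, 104) ≈ 4.5288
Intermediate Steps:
Function('l')(q, y) = Add(-5, q, y)
Mul(Mul(-157, Pow(H, -1)), Function('l')(16, -2)) = Mul(Mul(-157, Pow(-312, -1)), Add(-5, 16, -2)) = Mul(Mul(-157, Rational(-1, 312)), 9) = Mul(Rational(157, 312), 9) = Rational(471, 104)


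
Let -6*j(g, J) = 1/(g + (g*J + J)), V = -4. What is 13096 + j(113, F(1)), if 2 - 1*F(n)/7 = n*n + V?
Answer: 322397327/24618 ≈ 13096.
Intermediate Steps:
F(n) = 42 - 7*n² (F(n) = 14 - 7*(n*n - 4) = 14 - 7*(n² - 4) = 14 - 7*(-4 + n²) = 14 + (28 - 7*n²) = 42 - 7*n²)
j(g, J) = -1/(6*(J + g + J*g)) (j(g, J) = -1/(6*(g + (g*J + J))) = -1/(6*(g + (J*g + J))) = -1/(6*(g + (J + J*g))) = -1/(6*(J + g + J*g)))
13096 + j(113, F(1)) = 13096 - 1/(6*(42 - 7*1²) + 6*113 + 6*(42 - 7*1²)*113) = 13096 - 1/(6*(42 - 7*1) + 678 + 6*(42 - 7*1)*113) = 13096 - 1/(6*(42 - 7) + 678 + 6*(42 - 7)*113) = 13096 - 1/(6*35 + 678 + 6*35*113) = 13096 - 1/(210 + 678 + 23730) = 13096 - 1/24618 = 322397327/24618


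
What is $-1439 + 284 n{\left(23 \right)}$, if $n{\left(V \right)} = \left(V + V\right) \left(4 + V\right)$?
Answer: $351289$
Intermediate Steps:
$n{\left(V \right)} = 2 V \left(4 + V\right)$
$-1439 + 284 n{\left(23 \right)} = -1439 + 284 \cdot 2 \cdot 23 \left(4 + 23\right) = -1439 + 284 \cdot 2 \cdot 23 \cdot 27 = -1439 + 284 \cdot 1242 = -1439 + 352728 = 351289$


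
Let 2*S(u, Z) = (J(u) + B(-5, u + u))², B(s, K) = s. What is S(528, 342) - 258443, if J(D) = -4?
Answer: -516805/2 ≈ -2.5840e+5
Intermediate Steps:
S(u, Z) = 81/2 (S(u, Z) = (-4 - 5)²/2 = (½)*(-9)² = (½)*81 = 81/2)
S(528, 342) - 258443 = 81/2 - 258443 = -516805/2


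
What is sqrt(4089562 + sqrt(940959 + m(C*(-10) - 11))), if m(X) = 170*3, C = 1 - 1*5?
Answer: sqrt(4089562 + sqrt(941469)) ≈ 2022.5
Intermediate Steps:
C = -4 (C = 1 - 5 = -4)
m(X) = 510
sqrt(4089562 + sqrt(940959 + m(C*(-10) - 11))) = sqrt(4089562 + sqrt(940959 + 510)) = sqrt(4089562 + sqrt(941469))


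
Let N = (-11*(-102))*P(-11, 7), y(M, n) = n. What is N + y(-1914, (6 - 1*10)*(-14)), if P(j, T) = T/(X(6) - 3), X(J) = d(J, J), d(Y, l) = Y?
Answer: 2674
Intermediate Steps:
X(J) = J
P(j, T) = T/3 (P(j, T) = T/(6 - 3) = T/3)
N = 2618 (N = (-11*(-102))*((⅓)*7) = 1122*(7/3) = 2618)
N + y(-1914, (6 - 1*10)*(-14)) = 2618 + (6 - 1*10)*(-14) = 2618 + (6 - 10)*(-14) = 2618 - 4*(-14) = 2618 + 56 = 2674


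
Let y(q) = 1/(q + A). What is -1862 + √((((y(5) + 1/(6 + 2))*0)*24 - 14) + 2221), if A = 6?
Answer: -1862 + √2207 ≈ -1815.0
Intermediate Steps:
y(q) = 1/(6 + q) (y(q) = 1/(q + 6) = 1/(6 + q))
-1862 + √((((y(5) + 1/(6 + 2))*0)*24 - 14) + 2221) = -1862 + √((((1/(6 + 5) + 1/(6 + 2))*0)*24 - 14) + 2221) = -1862 + √((((1/11 + 1/8)*0)*24 - 14) + 2221) = -1862 + √((((1/11 + ⅛)*0)*24 - 14) + 2221) = -1862 + √((((19/88)*0)*24 - 14) + 2221) = -1862 + √((0*24 - 14) + 2221) = -1862 + √((0 - 14) + 2221) = -1862 + √(-14 + 2221) = -1862 + √2207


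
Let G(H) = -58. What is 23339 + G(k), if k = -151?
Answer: 23281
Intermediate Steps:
23339 + G(k) = 23339 - 58 = 23281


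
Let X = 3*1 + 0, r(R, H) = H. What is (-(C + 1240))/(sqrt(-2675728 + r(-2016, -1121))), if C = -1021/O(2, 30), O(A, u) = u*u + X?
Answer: 1118699*I*sqrt(2676849)/2417194647 ≈ 0.75721*I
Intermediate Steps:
X = 3 (X = 3 + 0 = 3)
O(A, u) = 3 + u**2 (O(A, u) = u*u + 3 = u**2 + 3 = 3 + u**2)
C = -1021/903 (C = -1021/(3 + 30**2) = -1021/(3 + 900) = -1021/903 ≈ -1.1307)
(-(C + 1240))/(sqrt(-2675728 + r(-2016, -1121))) = (-(-1021/903 + 1240))/(sqrt(-2675728 - 1121)) = (-1*1118699/903)/(sqrt(-2676849)) = -1118699*(-I*sqrt(2676849)/2676849)/903 = -(-1118699)*I*sqrt(2676849)/2417194647 = 1118699*I*sqrt(2676849)/2417194647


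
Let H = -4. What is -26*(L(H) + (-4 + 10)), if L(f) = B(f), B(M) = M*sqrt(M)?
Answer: -156 + 208*I ≈ -156.0 + 208.0*I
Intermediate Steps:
B(M) = M**(3/2)
L(f) = f**(3/2)
-26*(L(H) + (-4 + 10)) = -26*((-4)**(3/2) + (-4 + 10)) = -26*(-8*I + 6) = -26*(6 - 8*I) = -156 + 208*I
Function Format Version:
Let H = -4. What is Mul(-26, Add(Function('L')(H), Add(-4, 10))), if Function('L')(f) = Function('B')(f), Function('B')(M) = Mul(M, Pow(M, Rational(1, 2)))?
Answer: Add(-156, Mul(208, I)) ≈ Add(-156.00, Mul(208.00, I))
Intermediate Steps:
Function('B')(M) = Pow(M, Rational(3, 2))
Function('L')(f) = Pow(f, Rational(3, 2))
Mul(-26, Add(Function('L')(H), Add(-4, 10))) = Mul(-26, Add(Pow(-4, Rational(3, 2)), Add(-4, 10))) = Mul(-26, Add(Mul(-8, I), 6)) = Mul(-26, Add(6, Mul(-8, I))) = Add(-156, Mul(208, I))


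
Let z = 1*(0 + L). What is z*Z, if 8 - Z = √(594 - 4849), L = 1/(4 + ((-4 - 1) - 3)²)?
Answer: 2/17 - I*√4255/68 ≈ 0.11765 - 0.95927*I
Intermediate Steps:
L = 1/68 (L = 1/(4 + (-5 - 3)²) = 1/(4 + (-8)²) = 1/(4 + 64) = 1/68 ≈ 0.014706)
Z = 8 - I*√4255 (Z = 8 - √(594 - 4849) = 8 - √(-4255) = 8 - I*√4255 ≈ 8.0 - 65.23*I)
z = 1/68 (z = 1*(0 + 1/68) = 1*(1/68) = 1/68 ≈ 0.014706)
z*Z = (8 - I*√4255)/68 = 2/17 - I*√4255/68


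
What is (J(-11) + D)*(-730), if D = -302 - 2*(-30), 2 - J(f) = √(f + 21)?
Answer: 175200 + 730*√10 ≈ 1.7751e+5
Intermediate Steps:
J(f) = 2 - √(21 + f) (J(f) = 2 - √(f + 21) = 2 - √(21 + f))
D = -242 (D = -302 + 60 = -242)
(J(-11) + D)*(-730) = ((2 - √(21 - 11)) - 242)*(-730) = ((2 - √10) - 242)*(-730) = (-240 - √10)*(-730) = 175200 + 730*√10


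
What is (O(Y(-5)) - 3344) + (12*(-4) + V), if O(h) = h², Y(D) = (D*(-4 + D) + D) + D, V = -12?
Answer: -2179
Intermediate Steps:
Y(D) = 2*D + D*(-4 + D) (Y(D) = (D + D*(-4 + D)) + D = 2*D + D*(-4 + D))
(O(Y(-5)) - 3344) + (12*(-4) + V) = ((-5*(-2 - 5))² - 3344) + (12*(-4) - 12) = ((-5*(-7))² - 3344) + (-48 - 12) = (35² - 3344) - 60 = (1225 - 3344) - 60 = -2119 - 60 = -2179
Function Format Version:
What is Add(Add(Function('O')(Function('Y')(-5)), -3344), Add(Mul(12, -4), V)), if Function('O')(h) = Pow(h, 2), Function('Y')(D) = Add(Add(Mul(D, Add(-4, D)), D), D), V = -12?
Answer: -2179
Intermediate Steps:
Function('Y')(D) = Add(Mul(2, D), Mul(D, Add(-4, D))) (Function('Y')(D) = Add(Add(D, Mul(D, Add(-4, D))), D) = Add(Mul(2, D), Mul(D, Add(-4, D))))
Add(Add(Function('O')(Function('Y')(-5)), -3344), Add(Mul(12, -4), V)) = Add(Add(Pow(Mul(-5, Add(-2, -5)), 2), -3344), Add(Mul(12, -4), -12)) = Add(Add(Pow(Mul(-5, -7), 2), -3344), Add(-48, -12)) = Add(Add(Pow(35, 2), -3344), -60) = Add(Add(1225, -3344), -60) = Add(-2119, -60) = -2179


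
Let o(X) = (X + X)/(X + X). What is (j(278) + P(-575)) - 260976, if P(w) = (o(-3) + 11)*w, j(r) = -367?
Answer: -268243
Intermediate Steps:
o(X) = 1 (o(X) = (2*X)/((2*X)) = (2*X)*(1/(2*X)) = 1)
P(w) = 12*w (P(w) = (1 + 11)*w = 12*w)
(j(278) + P(-575)) - 260976 = (-367 + 12*(-575)) - 260976 = (-367 - 6900) - 260976 = -7267 - 260976 = -268243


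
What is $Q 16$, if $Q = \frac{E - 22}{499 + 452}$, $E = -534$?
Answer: $- \frac{8896}{951} \approx -9.3544$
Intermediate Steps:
$Q = - \frac{556}{951}$ ($Q = \frac{-534 - 22}{499 + 452} = - \frac{556}{951} \approx -0.58465$)
$Q 16 = \left(- \frac{556}{951}\right) 16 = - \frac{8896}{951}$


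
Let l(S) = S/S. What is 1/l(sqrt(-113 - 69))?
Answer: 1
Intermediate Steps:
l(S) = 1
1/l(sqrt(-113 - 69)) = 1/1 = 1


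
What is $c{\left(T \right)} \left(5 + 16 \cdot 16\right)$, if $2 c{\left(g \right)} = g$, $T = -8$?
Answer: $-1044$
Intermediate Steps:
$c{\left(g \right)} = \frac{g}{2}$
$c{\left(T \right)} \left(5 + 16 \cdot 16\right) = \frac{1}{2} \left(-8\right) \left(5 + 16 \cdot 16\right) = - 4 \left(5 + 256\right) = \left(-4\right) 261 = -1044$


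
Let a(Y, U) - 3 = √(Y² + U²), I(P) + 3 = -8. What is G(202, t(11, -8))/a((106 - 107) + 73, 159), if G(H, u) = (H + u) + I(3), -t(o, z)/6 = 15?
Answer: -101/10152 + 101*√3385/10152 ≈ 0.56888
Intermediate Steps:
t(o, z) = -90 (t(o, z) = -6*15 = -90)
I(P) = -11 (I(P) = -3 - 8 = -11)
G(H, u) = -11 + H + u (G(H, u) = (H + u) - 11 = -11 + H + u)
a(Y, U) = 3 + √(U² + Y²) (a(Y, U) = 3 + √(Y² + U²) = 3 + √(U² + Y²))
G(202, t(11, -8))/a((106 - 107) + 73, 159) = (-11 + 202 - 90)/(3 + √(159² + ((106 - 107) + 73)²)) = 101/(3 + √(25281 + (-1 + 73)²)) = 101/(3 + √(25281 + 72²)) = 101/(3 + √(25281 + 5184)) = 101/(3 + √30465) = 101/(3 + 3*√3385)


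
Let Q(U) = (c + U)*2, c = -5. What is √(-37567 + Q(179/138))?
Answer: I*√178891746/69 ≈ 193.84*I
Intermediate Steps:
Q(U) = -10 + 2*U (Q(U) = (-5 + U)*2 = -10 + 2*U)
√(-37567 + Q(179/138)) = √(-37567 + (-10 + 2*(179/138))) = √(-37567 + (-10 + 179/69)) = √(-37567 - 511/69) = √(-2592634/69) = I*√178891746/69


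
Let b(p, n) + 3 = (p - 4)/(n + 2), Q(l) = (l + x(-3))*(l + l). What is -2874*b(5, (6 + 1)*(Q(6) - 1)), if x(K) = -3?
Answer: 2126760/247 ≈ 8610.4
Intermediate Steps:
Q(l) = 2*l*(-3 + l) (Q(l) = (l - 3)*(l + l) = (-3 + l)*(2*l) = 2*l*(-3 + l))
b(p, n) = -3 + (-4 + p)/(2 + n) (b(p, n) = -3 + (p - 4)/(n + 2) = -3 + (-4 + p)/(2 + n))
-2874*b(5, (6 + 1)*(Q(6) - 1)) = -2874*(-10 + 5 - 3*(6 + 1)*(2*6*(-3 + 6) - 1))/(2 + (6 + 1)*(2*6*(-3 + 6) - 1)) = -2874*(-10 + 5 - 21*(2*6*3 - 1))/(2 + 7*(2*6*3 - 1)) = -2874*(-10 + 5 - 21*(36 - 1))/(2 + 7*(36 - 1)) = -2874*(-10 + 5 - 21*35)/(2 + 7*35) = -2874*(-10 + 5 - 3*245)/(2 + 245) = -2874*(-10 + 5 - 735)/247 = -2874*(-740)/247 = -2874*(-740/247) = 2126760/247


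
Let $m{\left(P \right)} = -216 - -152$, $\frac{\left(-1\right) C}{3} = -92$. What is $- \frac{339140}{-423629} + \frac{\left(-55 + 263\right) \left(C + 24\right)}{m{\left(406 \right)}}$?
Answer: $- \frac{412699135}{423629} \approx -974.2$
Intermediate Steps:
$C = 276$ ($C = \left(-3\right) \left(-92\right) = 276$)
$m{\left(P \right)} = -64$ ($m{\left(P \right)} = -216 + 152 = -64$)
$- \frac{339140}{-423629} + \frac{\left(-55 + 263\right) \left(C + 24\right)}{m{\left(406 \right)}} = - \frac{339140}{-423629} + \frac{\left(-55 + 263\right) \left(276 + 24\right)}{-64} = \left(-339140\right) \left(- \frac{1}{423629}\right) + 208 \cdot 300 \left(- \frac{1}{64}\right) = \frac{339140}{423629} + 62400 \left(- \frac{1}{64}\right) = \frac{339140}{423629} - 975 = - \frac{412699135}{423629}$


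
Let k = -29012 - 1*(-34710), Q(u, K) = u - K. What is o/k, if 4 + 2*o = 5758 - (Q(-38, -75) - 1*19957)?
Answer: 1167/518 ≈ 2.2529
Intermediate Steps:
k = 5698 (k = -29012 + 34710 = 5698)
o = 12837 (o = -2 + (5758 - ((-38 - 1*(-75)) - 1*19957))/2 = -2 + (5758 - ((-38 + 75) - 19957))/2 = -2 + (5758 - (37 - 19957))/2 = -2 + (5758 - 1*(-19920))/2 = -2 + (5758 + 19920)/2 = -2 + (½)*25678 = -2 + 12839 = 12837)
o/k = 12837/5698 = 12837*(1/5698) = 1167/518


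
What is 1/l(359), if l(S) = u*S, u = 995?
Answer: 1/357205 ≈ 2.7995e-6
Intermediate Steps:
l(S) = 995*S
1/l(359) = 1/(995*359) = 1/357205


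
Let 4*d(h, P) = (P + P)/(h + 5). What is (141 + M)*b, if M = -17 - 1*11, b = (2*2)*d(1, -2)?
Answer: -226/3 ≈ -75.333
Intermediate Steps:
d(h, P) = P/(2*(5 + h)) (d(h, P) = ((P + P)/(h + 5))/4 = ((2*P)/(5 + h))/4 = (2*P/(5 + h))/4 = P/(2*(5 + h)))
b = -⅔ (b = (2*2)*((½)*(-2)/(5 + 1)) = 4*((½)*(-2)/6) = 4*((½)*(-2)*(⅙)) = 4*(-⅙) = -⅔ ≈ -0.66667)
M = -28 (M = -17 - 11 = -28)
(141 + M)*b = (141 - 28)*(-⅔) = 113*(-⅔) = -226/3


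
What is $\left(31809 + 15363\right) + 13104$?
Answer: $60276$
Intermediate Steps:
$\left(31809 + 15363\right) + 13104 = 47172 + 13104 = 60276$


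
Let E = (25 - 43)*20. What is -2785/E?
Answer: 557/72 ≈ 7.7361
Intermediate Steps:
E = -360 (E = -18*20 = -360)
-2785/E = -2785/(-360) = -2785*(-1/360) = 557/72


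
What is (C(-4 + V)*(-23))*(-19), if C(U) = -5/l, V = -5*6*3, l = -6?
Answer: 2185/6 ≈ 364.17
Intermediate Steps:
V = -90 (V = -30*3 = -90)
C(U) = 5/6 (C(U) = -5/(-6) = -5*(-1/6) = 5/6)
(C(-4 + V)*(-23))*(-19) = ((5/6)*(-23))*(-19) = -115/6*(-19) = 2185/6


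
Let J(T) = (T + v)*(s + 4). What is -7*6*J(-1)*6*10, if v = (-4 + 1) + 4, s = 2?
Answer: 0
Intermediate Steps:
v = 1 (v = -3 + 4 = 1)
J(T) = 6 + 6*T (J(T) = (T + 1)*(2 + 4) = (1 + T)*6 = 6 + 6*T)
-7*6*J(-1)*6*10 = -7*6*(6 + 6*(-1))*6*10 = -7*6*(6 - 6)*6*10 = -7*6*0*6*10 = -0*6*10 = -7*0*10 = 0*10 = 0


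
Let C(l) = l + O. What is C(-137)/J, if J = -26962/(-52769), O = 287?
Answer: 3957675/13481 ≈ 293.57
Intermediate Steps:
C(l) = 287 + l (C(l) = l + 287 = 287 + l)
J = 26962/52769 (J = -26962*(-1/52769) = 26962/52769 ≈ 0.51094)
C(-137)/J = (287 - 137)/(26962/52769) = 150*(52769/26962) = 3957675/13481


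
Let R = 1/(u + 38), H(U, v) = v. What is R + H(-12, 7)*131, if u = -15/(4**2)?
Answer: 543797/593 ≈ 917.03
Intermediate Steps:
u = -15/16 ≈ -0.93750
R = 16/593 (R = 1/(-15/16 + 38) = 1/(593/16) = 16/593 ≈ 0.026981)
R + H(-12, 7)*131 = 16/593 + 7*131 = 16/593 + 917 = 543797/593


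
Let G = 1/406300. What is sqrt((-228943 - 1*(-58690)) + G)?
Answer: I*sqrt(281053124611637)/40630 ≈ 412.62*I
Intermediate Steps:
G = 1/406300 ≈ 2.4612e-6
sqrt((-228943 - 1*(-58690)) + G) = sqrt((-228943 - 1*(-58690)) + 1/406300) = sqrt((-228943 + 58690) + 1/406300) = sqrt(-170253 + 1/406300) = sqrt(-69173793899/406300) = I*sqrt(281053124611637)/40630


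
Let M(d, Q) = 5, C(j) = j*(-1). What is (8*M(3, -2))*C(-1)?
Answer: 40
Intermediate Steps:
C(j) = -j
(8*M(3, -2))*C(-1) = (8*5)*(-1*(-1)) = 40*1 = 40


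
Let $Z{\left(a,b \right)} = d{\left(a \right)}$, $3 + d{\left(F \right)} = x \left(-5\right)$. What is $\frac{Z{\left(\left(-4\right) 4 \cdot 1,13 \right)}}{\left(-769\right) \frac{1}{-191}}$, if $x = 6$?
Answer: $- \frac{6303}{769} \approx -8.1964$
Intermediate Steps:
$d{\left(F \right)} = -33$ ($d{\left(F \right)} = -3 + 6 \left(-5\right) = -3 - 30 = -33$)
$Z{\left(a,b \right)} = -33$
$\frac{Z{\left(\left(-4\right) 4 \cdot 1,13 \right)}}{\left(-769\right) \frac{1}{-191}} = - \frac{33}{\left(-769\right) \frac{1}{-191}} = - \frac{33}{\left(-769\right) \left(- \frac{1}{191}\right)} = - \frac{33}{\frac{769}{191}} = \left(-33\right) \frac{191}{769} = - \frac{6303}{769}$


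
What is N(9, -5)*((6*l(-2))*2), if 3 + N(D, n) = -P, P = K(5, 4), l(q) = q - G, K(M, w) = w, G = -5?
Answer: -252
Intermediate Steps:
l(q) = 5 + q (l(q) = q - 1*(-5) = q + 5 = 5 + q)
P = 4
N(D, n) = -7 (N(D, n) = -3 - 1*4 = -3 - 4 = -7)
N(9, -5)*((6*l(-2))*2) = -7*6*(5 - 2)*2 = -7*6*3*2 = -126*2 = -7*36 = -252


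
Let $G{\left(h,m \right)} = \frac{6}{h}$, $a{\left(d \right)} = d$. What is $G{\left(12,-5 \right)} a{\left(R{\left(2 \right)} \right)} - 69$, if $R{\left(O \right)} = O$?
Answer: $-68$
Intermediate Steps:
$G{\left(12,-5 \right)} a{\left(R{\left(2 \right)} \right)} - 69 = \frac{6}{12} \cdot 2 - 69 = 6 \cdot \frac{1}{12} \cdot 2 - 69 = \frac{1}{2} \cdot 2 - 69 = 1 - 69 = -68$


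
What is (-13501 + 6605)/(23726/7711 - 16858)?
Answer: 6646882/16246039 ≈ 0.40914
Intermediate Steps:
(-13501 + 6605)/(23726/7711 - 16858) = -6896/(23726*(1/7711) - 16858) = -6896/(23726/7711 - 16858) = -6896/(-129968312/7711) = -6896*(-7711/129968312) = 6646882/16246039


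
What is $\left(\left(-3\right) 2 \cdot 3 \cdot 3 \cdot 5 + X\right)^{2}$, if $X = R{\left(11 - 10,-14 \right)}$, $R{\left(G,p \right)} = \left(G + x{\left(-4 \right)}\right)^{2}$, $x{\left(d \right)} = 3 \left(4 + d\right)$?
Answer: $72361$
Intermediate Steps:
$x{\left(d \right)} = 12 + 3 d$
$R{\left(G,p \right)} = G^{2}$ ($R{\left(G,p \right)} = \left(G + \left(12 + 3 \left(-4\right)\right)\right)^{2} = \left(G + \left(12 - 12\right)\right)^{2} = \left(G + 0\right)^{2} = G^{2}$)
$X = 1$ ($X = \left(11 - 10\right)^{2} = 1^{2} = 1$)
$\left(\left(-3\right) 2 \cdot 3 \cdot 3 \cdot 5 + X\right)^{2} = \left(\left(-3\right) 2 \cdot 3 \cdot 3 \cdot 5 + 1\right)^{2} = \left(- 6 \cdot 9 \cdot 5 + 1\right)^{2} = \left(\left(-6\right) 45 + 1\right)^{2} = \left(-270 + 1\right)^{2} = \left(-269\right)^{2} = 72361$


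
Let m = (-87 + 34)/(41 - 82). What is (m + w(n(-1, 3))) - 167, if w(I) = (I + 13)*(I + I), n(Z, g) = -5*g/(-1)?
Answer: 27646/41 ≈ 674.29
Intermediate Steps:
n(Z, g) = 5*g (n(Z, g) = -5*g*(-1) = 5*g)
w(I) = 2*I*(13 + I) (w(I) = (13 + I)*(2*I) = 2*I*(13 + I))
m = 53/41 (m = -53/(-41) = -53*(-1/41) = 53/41 ≈ 1.2927)
(m + w(n(-1, 3))) - 167 = (53/41 + 2*(5*3)*(13 + 5*3)) - 167 = (53/41 + 2*15*(13 + 15)) - 167 = (53/41 + 2*15*28) - 167 = (53/41 + 840) - 167 = 34493/41 - 167 = 27646/41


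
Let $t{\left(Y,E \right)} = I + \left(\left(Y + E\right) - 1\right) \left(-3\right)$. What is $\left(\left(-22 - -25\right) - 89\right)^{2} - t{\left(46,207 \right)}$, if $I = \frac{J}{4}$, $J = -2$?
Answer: $\frac{16305}{2} \approx 8152.5$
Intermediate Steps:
$I = - \frac{1}{2}$ ($I = - \frac{2}{4} = \left(-2\right) \frac{1}{4} = - \frac{1}{2} \approx -0.5$)
$t{\left(Y,E \right)} = \frac{5}{2} - 3 E - 3 Y$ ($t{\left(Y,E \right)} = - \frac{1}{2} + \left(\left(Y + E\right) - 1\right) \left(-3\right) = - \frac{1}{2} + \left(\left(E + Y\right) - 1\right) \left(-3\right) = - \frac{1}{2} + \left(-1 + E + Y\right) \left(-3\right) = - \frac{1}{2} - \left(-3 + 3 E + 3 Y\right) = \frac{5}{2} - 3 E - 3 Y$)
$\left(\left(-22 - -25\right) - 89\right)^{2} - t{\left(46,207 \right)} = \left(\left(-22 - -25\right) - 89\right)^{2} - \left(\frac{5}{2} - 621 - 138\right) = \left(\left(-22 + 25\right) - 89\right)^{2} - \left(\frac{5}{2} - 621 - 138\right) = \left(3 - 89\right)^{2} - - \frac{1513}{2} = \left(-86\right)^{2} + \frac{1513}{2} = 7396 + \frac{1513}{2} = \frac{16305}{2}$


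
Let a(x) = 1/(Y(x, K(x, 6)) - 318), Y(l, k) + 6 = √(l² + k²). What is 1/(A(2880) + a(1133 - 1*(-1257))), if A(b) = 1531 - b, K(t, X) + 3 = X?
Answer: -7564022093/10203865366380 - √5712109/10203865366380 ≈ -0.00074129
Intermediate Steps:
K(t, X) = -3 + X
Y(l, k) = -6 + √(k² + l²) (Y(l, k) = -6 + √(l² + k²) = -6 + √(k² + l²))
a(x) = 1/(-324 + √(9 + x²)) (a(x) = 1/((-6 + √((-3 + 6)² + x²)) - 318) = 1/((-6 + √(3² + x²)) - 318) = 1/((-6 + √(9 + x²)) - 318) = 1/(-324 + √(9 + x²)))
1/(A(2880) + a(1133 - 1*(-1257))) = 1/((1531 - 1*2880) + 1/(-324 + √(9 + (1133 - 1*(-1257))²))) = 1/((1531 - 2880) + 1/(-324 + √(9 + (1133 + 1257)²))) = 1/(-1349 + 1/(-324 + √(9 + 2390²))) = 1/(-1349 + 1/(-324 + √(9 + 5712100))) = 1/(-1349 + 1/(-324 + √5712109))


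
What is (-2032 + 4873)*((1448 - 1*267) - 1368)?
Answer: -531267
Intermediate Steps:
(-2032 + 4873)*((1448 - 1*267) - 1368) = 2841*((1448 - 267) - 1368) = 2841*(1181 - 1368) = 2841*(-187) = -531267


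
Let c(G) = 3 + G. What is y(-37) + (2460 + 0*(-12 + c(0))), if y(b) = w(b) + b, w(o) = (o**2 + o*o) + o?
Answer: 5124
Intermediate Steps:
w(o) = o + 2*o**2 (w(o) = (o**2 + o**2) + o = 2*o**2 + o = o + 2*o**2)
y(b) = b + b*(1 + 2*b) (y(b) = b*(1 + 2*b) + b = b + b*(1 + 2*b))
y(-37) + (2460 + 0*(-12 + c(0))) = 2*(-37)*(1 - 37) + (2460 + 0*(-12 + (3 + 0))) = 2*(-37)*(-36) + (2460 + 0*(-12 + 3)) = 2664 + (2460 + 0*(-9)) = 2664 + (2460 + 0) = 2664 + 2460 = 5124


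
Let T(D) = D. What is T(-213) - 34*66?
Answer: -2457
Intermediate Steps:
T(-213) - 34*66 = -213 - 34*66 = -213 - 1*2244 = -213 - 2244 = -2457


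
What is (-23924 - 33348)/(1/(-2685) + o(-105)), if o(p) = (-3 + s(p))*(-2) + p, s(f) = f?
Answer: -76887660/149017 ≈ -515.97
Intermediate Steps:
o(p) = 6 - p (o(p) = (-3 + p)*(-2) + p = (6 - 2*p) + p = 6 - p)
(-23924 - 33348)/(1/(-2685) + o(-105)) = (-23924 - 33348)/(1/(-2685) + (6 - 1*(-105))) = -57272/(-1/2685 + (6 + 105)) = -57272/(-1/2685 + 111) = -57272/298034/2685 = -57272*2685/298034 = -76887660/149017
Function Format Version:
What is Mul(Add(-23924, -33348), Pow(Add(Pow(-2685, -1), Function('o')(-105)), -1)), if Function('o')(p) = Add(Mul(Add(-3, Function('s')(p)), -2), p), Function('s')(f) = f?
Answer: Rational(-76887660, 149017) ≈ -515.97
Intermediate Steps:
Function('o')(p) = Add(6, Mul(-1, p)) (Function('o')(p) = Add(Mul(Add(-3, p), -2), p) = Add(Add(6, Mul(-2, p)), p) = Add(6, Mul(-1, p)))
Mul(Add(-23924, -33348), Pow(Add(Pow(-2685, -1), Function('o')(-105)), -1)) = Mul(Add(-23924, -33348), Pow(Add(Pow(-2685, -1), Add(6, Mul(-1, -105))), -1)) = Mul(-57272, Pow(Add(Rational(-1, 2685), Add(6, 105)), -1)) = Mul(-57272, Pow(Add(Rational(-1, 2685), 111), -1)) = Mul(-57272, Pow(Rational(298034, 2685), -1)) = Mul(-57272, Rational(2685, 298034)) = Rational(-76887660, 149017)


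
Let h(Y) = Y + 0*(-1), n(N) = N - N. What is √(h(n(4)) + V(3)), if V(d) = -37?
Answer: I*√37 ≈ 6.0828*I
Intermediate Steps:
n(N) = 0
h(Y) = Y (h(Y) = Y + 0 = Y)
√(h(n(4)) + V(3)) = √(0 - 37) = √(-37) = I*√37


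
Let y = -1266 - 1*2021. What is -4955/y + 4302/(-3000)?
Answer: 120721/1643500 ≈ 0.073454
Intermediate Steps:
y = -3287 (y = -1266 - 2021 = -3287)
-4955/y + 4302/(-3000) = -4955/(-3287) + 4302/(-3000) = -4955*(-1/3287) + 4302*(-1/3000) = 4955/3287 - 717/500 = 120721/1643500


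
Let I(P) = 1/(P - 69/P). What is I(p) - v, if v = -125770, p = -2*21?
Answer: 71060036/565 ≈ 1.2577e+5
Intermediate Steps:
p = -42
I(p) - v = -42/(-69 + (-42)²) - 1*(-125770) = -42/(-69 + 1764) + 125770 = -42/1695 + 125770 = -42*1/1695 + 125770 = -14/565 + 125770 = 71060036/565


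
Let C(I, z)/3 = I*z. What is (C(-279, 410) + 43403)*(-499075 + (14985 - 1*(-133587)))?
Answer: 105069232801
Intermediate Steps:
C(I, z) = 3*I*z (C(I, z) = 3*(I*z) = 3*I*z)
(C(-279, 410) + 43403)*(-499075 + (14985 - 1*(-133587))) = (3*(-279)*410 + 43403)*(-499075 + (14985 - 1*(-133587))) = (-343170 + 43403)*(-499075 + (14985 + 133587)) = -299767*(-499075 + 148572) = -299767*(-350503) = 105069232801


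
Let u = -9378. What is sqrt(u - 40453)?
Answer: I*sqrt(49831) ≈ 223.23*I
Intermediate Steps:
sqrt(u - 40453) = sqrt(-9378 - 40453) = sqrt(-49831) = I*sqrt(49831)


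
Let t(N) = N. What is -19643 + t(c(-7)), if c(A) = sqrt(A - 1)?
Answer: -19643 + 2*I*sqrt(2) ≈ -19643.0 + 2.8284*I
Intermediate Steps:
c(A) = sqrt(-1 + A)
-19643 + t(c(-7)) = -19643 + sqrt(-1 - 7) = -19643 + sqrt(-8) = -19643 + 2*I*sqrt(2)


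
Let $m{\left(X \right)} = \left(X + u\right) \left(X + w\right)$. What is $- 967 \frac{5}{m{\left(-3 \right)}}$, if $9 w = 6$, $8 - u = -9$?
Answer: $\frac{14505}{98} \approx 148.01$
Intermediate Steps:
$u = 17$ ($u = 8 - -9 = 8 + 9 = 17$)
$w = \frac{2}{3}$ ($w = \frac{1}{9} \cdot 6 = \frac{2}{3} \approx 0.66667$)
$m{\left(X \right)} = \left(17 + X\right) \left(\frac{2}{3} + X\right)$ ($m{\left(X \right)} = \left(X + 17\right) \left(X + \frac{2}{3}\right) = \left(17 + X\right) \left(\frac{2}{3} + X\right)$)
$- 967 \frac{5}{m{\left(-3 \right)}} = - 967 \frac{5}{\frac{34}{3} + \left(-3\right)^{2} + \frac{53}{3} \left(-3\right)} = - 967 \frac{5}{\frac{34}{3} + 9 - 53} = - 967 \frac{5}{- \frac{98}{3}} = - 967 \cdot 5 \left(- \frac{3}{98}\right) = \left(-967\right) \left(- \frac{15}{98}\right) = \frac{14505}{98}$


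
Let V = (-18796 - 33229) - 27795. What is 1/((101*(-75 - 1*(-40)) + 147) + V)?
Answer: -1/83208 ≈ -1.2018e-5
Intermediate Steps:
V = -79820 (V = -52025 - 27795 = -79820)
1/((101*(-75 - 1*(-40)) + 147) + V) = 1/((101*(-75 - 1*(-40)) + 147) - 79820) = 1/((101*(-75 + 40) + 147) - 79820) = 1/((101*(-35) + 147) - 79820) = 1/((-3535 + 147) - 79820) = 1/(-3388 - 79820) = 1/(-83208) = -1/83208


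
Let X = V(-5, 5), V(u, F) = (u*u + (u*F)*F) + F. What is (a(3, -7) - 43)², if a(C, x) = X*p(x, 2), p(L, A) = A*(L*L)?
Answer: 87478609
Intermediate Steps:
V(u, F) = F + u² + u*F² (V(u, F) = (u² + (F*u)*F) + F = (u² + u*F²) + F = F + u² + u*F²)
X = -95 (X = 5 + (-5)² - 5*5² = 5 + 25 - 5*25 = 5 + 25 - 125 = -95)
p(L, A) = A*L²
a(C, x) = -190*x²
(a(3, -7) - 43)² = (-190*(-7)² - 43)² = (-190*49 - 43)² = (-9310 - 43)² = (-9353)² = 87478609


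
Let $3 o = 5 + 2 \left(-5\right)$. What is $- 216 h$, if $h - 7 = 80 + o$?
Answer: $-18432$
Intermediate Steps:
$o = - \frac{5}{3}$ ($o = \frac{5 + 2 \left(-5\right)}{3} = \frac{5 - 10}{3} = \frac{1}{3} \left(-5\right) = - \frac{5}{3} \approx -1.6667$)
$h = \frac{256}{3}$ ($h = 7 + \left(80 - \frac{5}{3}\right) = 7 + \frac{235}{3} = \frac{256}{3} \approx 85.333$)
$- 216 h = \left(-216\right) \frac{256}{3} = -18432$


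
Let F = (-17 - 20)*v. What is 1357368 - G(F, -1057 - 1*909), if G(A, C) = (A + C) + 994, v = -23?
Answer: 1357489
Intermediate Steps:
F = 851 (F = (-17 - 20)*(-23) = -37*(-23) = 851)
G(A, C) = 994 + A + C
1357368 - G(F, -1057 - 1*909) = 1357368 - (994 + 851 + (-1057 - 1*909)) = 1357368 - (994 + 851 + (-1057 - 909)) = 1357368 - (994 + 851 - 1966) = 1357368 - 1*(-121) = 1357368 + 121 = 1357489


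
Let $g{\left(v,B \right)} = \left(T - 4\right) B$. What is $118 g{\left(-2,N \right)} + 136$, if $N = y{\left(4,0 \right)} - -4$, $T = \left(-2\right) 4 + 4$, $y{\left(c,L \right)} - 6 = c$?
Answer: $-13080$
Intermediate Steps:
$y{\left(c,L \right)} = 6 + c$
$T = -4$ ($T = -8 + 4 = -4$)
$N = 14$ ($N = \left(6 + 4\right) - -4 = 10 + 4 = 14$)
$g{\left(v,B \right)} = - 8 B$ ($g{\left(v,B \right)} = \left(-4 - 4\right) B = - 8 B$)
$118 g{\left(-2,N \right)} + 136 = 118 \left(\left(-8\right) 14\right) + 136 = 118 \left(-112\right) + 136 = -13216 + 136 = -13080$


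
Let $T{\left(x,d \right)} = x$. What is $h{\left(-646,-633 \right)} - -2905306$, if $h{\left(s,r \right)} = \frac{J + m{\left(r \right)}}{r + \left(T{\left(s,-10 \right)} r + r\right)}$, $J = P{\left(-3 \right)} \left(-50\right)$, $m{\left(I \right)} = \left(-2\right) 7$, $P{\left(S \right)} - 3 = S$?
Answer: $\frac{84596700107}{29118} \approx 2.9053 \cdot 10^{6}$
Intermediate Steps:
$P{\left(S \right)} = 3 + S$
$m{\left(I \right)} = -14$
$J = 0$ ($J = \left(3 - 3\right) \left(-50\right) = 0 \left(-50\right) = 0$)
$h{\left(s,r \right)} = - \frac{14}{2 r + r s}$ ($h{\left(s,r \right)} = \frac{0 - 14}{r + \left(s r + r\right)} = - \frac{14}{r + \left(r s + r\right)} = - \frac{14}{r + \left(r + r s\right)} = - \frac{14}{2 r + r s}$)
$h{\left(-646,-633 \right)} - -2905306 = - \frac{14}{\left(-633\right) \left(2 - 646\right)} - -2905306 = \left(-14\right) \left(- \frac{1}{633}\right) \frac{1}{-644} + 2905306 = \left(-14\right) \left(- \frac{1}{633}\right) \left(- \frac{1}{644}\right) + 2905306 = - \frac{1}{29118} + 2905306 = \frac{84596700107}{29118}$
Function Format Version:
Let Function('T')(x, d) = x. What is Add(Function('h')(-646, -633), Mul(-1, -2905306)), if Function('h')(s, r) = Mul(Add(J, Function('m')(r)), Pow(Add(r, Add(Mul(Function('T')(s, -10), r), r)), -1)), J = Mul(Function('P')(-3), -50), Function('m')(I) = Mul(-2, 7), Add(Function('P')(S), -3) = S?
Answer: Rational(84596700107, 29118) ≈ 2.9053e+6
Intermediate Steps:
Function('P')(S) = Add(3, S)
Function('m')(I) = -14
J = 0 (J = Mul(Add(3, -3), -50) = Mul(0, -50) = 0)
Function('h')(s, r) = Mul(-14, Pow(Add(Mul(2, r), Mul(r, s)), -1)) (Function('h')(s, r) = Mul(Add(0, -14), Pow(Add(r, Add(Mul(s, r), r)), -1)) = Mul(-14, Pow(Add(r, Add(Mul(r, s), r)), -1)) = Mul(-14, Pow(Add(r, Add(r, Mul(r, s))), -1)) = Mul(-14, Pow(Add(Mul(2, r), Mul(r, s)), -1)))
Add(Function('h')(-646, -633), Mul(-1, -2905306)) = Add(Mul(-14, Pow(-633, -1), Pow(Add(2, -646), -1)), Mul(-1, -2905306)) = Add(Mul(-14, Rational(-1, 633), Pow(-644, -1)), 2905306) = Add(Mul(-14, Rational(-1, 633), Rational(-1, 644)), 2905306) = Add(Rational(-1, 29118), 2905306) = Rational(84596700107, 29118)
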